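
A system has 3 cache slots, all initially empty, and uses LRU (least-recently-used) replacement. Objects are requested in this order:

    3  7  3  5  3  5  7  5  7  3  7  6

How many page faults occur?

3 -> miss, frames {3}
7 -> miss, frames {3,7}
3 -> hit
5 -> miss, frames {7,3,5}
3 -> hit
5 -> hit
7 -> hit
5 -> hit
7 -> hit
3 -> hit
7 -> hit
6 -> miss, evict 5, frames {3,7,6}
Page faults: 4.

4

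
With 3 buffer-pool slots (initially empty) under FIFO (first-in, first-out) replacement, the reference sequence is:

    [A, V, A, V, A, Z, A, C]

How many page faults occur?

4

A -> miss, frames [A]
V -> miss, frames [A, V]
A -> hit
V -> hit
A -> hit
Z -> miss, frames [A, V, Z]
A -> hit
C -> miss, evict A, frames [V, Z, C]
Page faults: 4.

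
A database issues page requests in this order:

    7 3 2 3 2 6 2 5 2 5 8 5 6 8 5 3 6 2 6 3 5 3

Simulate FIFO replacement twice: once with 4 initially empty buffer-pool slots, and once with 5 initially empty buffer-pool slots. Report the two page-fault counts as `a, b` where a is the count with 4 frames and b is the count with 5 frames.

4 frames: F F F . . F . F . . F . . . . F . F F . F . → 10 faults.
5 frames: F F F . . F . F . . F . . . . . . . . . . . → 6 faults.
6 < 10: adding a frame reduced faults, as is typical.

10, 6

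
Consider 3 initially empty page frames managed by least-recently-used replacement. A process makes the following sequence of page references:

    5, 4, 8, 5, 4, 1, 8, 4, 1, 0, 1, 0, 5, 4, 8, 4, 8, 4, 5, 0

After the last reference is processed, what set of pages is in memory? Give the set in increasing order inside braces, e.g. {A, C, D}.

5 -> fault, frames (5)
4 -> fault, frames (5 4)
8 -> fault, frames (5 4 8)
5 -> hit
4 -> hit
1 -> fault, evict 8, frames (5 4 1)
8 -> fault, evict 5, frames (4 1 8)
4 -> hit
1 -> hit
0 -> fault, evict 8, frames (4 1 0)
1 -> hit
0 -> hit
5 -> fault, evict 4, frames (1 0 5)
4 -> fault, evict 1, frames (0 5 4)
8 -> fault, evict 0, frames (5 4 8)
4 -> hit
8 -> hit
4 -> hit
5 -> hit
0 -> fault, evict 8, frames (4 5 0)

{0, 4, 5}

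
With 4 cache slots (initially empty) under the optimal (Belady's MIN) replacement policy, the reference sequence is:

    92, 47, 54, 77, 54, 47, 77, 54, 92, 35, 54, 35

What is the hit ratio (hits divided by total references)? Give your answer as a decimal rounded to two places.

92: fault, frames [92]
47: fault, frames [92, 47]
54: fault, frames [92, 47, 54]
77: fault, frames [92, 47, 54, 77]
54: hit
47: hit
77: hit
54: hit
92: hit
35: fault, evict 77, frames [92, 47, 54, 35]
54: hit
35: hit
Hits: 7 of 12 references → 7/12 = 0.5833.

0.58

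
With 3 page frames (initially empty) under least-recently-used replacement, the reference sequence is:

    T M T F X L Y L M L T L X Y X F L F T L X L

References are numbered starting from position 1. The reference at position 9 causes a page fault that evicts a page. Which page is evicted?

X

pos 1: T -> fault, frames {T}
pos 2: M -> fault, frames {T,M}
pos 3: T -> hit
pos 4: F -> fault, frames {M,T,F}
pos 5: X -> fault, evict M, frames {T,F,X}
pos 6: L -> fault, evict T, frames {F,X,L}
pos 7: Y -> fault, evict F, frames {X,L,Y}
pos 8: L -> hit
pos 9: M -> fault, evict X, frames {Y,L,M}
At position 9, page X is evicted.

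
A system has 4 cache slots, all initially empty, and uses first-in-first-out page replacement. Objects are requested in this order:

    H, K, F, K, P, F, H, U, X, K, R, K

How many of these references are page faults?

H: fault, frames {H}
K: fault, frames {H,K}
F: fault, frames {H,K,F}
K: hit
P: fault, frames {H,K,F,P}
F: hit
H: hit
U: fault, evict H, frames {K,F,P,U}
X: fault, evict K, frames {F,P,U,X}
K: fault, evict F, frames {P,U,X,K}
R: fault, evict P, frames {U,X,K,R}
K: hit
Page faults: 8.

8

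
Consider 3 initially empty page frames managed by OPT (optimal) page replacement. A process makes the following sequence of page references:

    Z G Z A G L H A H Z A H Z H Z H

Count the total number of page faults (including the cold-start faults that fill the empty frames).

Z -> fault, frames [Z]
G -> fault, frames [Z, G]
Z -> hit
A -> fault, frames [Z, G, A]
G -> hit
L -> fault, evict G, frames [Z, A, L]
H -> fault, evict L, frames [Z, A, H]
A -> hit
H -> hit
Z -> hit
A -> hit
H -> hit
Z -> hit
H -> hit
Z -> hit
H -> hit
Page faults: 5.

5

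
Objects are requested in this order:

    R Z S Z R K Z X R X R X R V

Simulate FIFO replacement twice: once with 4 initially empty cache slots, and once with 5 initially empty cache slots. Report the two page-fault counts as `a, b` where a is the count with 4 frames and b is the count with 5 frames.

7, 6

4 frames: F F F . . F . F F . . . . F → 7 faults.
5 frames: F F F . . F . F . . . . . F → 6 faults.
6 < 7: adding a frame reduced faults, as is typical.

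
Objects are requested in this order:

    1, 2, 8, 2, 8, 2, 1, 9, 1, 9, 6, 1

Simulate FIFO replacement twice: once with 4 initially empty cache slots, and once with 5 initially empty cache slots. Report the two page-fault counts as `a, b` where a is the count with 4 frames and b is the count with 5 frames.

4 frames: F F F . . . . F . . F F → 6 faults.
5 frames: F F F . . . . F . . F . → 5 faults.
5 < 6: adding a frame reduced faults, as is typical.

6, 5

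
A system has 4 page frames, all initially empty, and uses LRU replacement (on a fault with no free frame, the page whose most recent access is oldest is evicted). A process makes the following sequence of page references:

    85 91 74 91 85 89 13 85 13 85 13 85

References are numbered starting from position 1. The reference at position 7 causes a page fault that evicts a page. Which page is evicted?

74

pos 1: 85: fault, frames (85)
pos 2: 91: fault, frames (85 91)
pos 3: 74: fault, frames (85 91 74)
pos 4: 91: hit
pos 5: 85: hit
pos 6: 89: fault, frames (74 91 85 89)
pos 7: 13: fault, evict 74, frames (91 85 89 13)
At position 7, page 74 is evicted.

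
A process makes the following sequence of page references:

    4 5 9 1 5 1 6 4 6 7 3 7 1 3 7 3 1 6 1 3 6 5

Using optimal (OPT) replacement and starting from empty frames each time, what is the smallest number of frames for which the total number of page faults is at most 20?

2

f=1: 22 faults
f=2: 14 faults
f=3: 9 faults
f=4: 8 faults
f=5: 7 faults
f=6: 7 faults
f=7: 7 faults
Smallest f with faults ≤ 20 is 2.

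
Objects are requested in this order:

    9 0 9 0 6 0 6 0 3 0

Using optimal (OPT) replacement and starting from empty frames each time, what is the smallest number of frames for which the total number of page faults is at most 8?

2

f=1: 10 faults
f=2: 4 faults
f=3: 4 faults
f=4: 4 faults
Smallest f with faults ≤ 8 is 2.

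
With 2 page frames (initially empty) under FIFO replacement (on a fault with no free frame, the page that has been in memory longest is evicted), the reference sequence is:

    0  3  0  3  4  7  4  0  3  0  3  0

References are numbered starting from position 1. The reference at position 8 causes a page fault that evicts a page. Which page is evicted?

pos 1: 0 -> fault, frames {0}
pos 2: 3 -> fault, frames {0,3}
pos 3: 0 -> hit
pos 4: 3 -> hit
pos 5: 4 -> fault, evict 0, frames {3,4}
pos 6: 7 -> fault, evict 3, frames {4,7}
pos 7: 4 -> hit
pos 8: 0 -> fault, evict 4, frames {7,0}
At position 8, page 4 is evicted.

4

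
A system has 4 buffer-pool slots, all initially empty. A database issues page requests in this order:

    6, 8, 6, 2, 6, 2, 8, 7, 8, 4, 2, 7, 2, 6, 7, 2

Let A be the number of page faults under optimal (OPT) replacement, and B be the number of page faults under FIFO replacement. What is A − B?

-1

Under OPT: F F . F . . . F . F . . . . . . → 5 faults.
Under FIFO: F F . F . . . F . F . . . F . . → 6 faults.
A − B = 5 − 6 = -1.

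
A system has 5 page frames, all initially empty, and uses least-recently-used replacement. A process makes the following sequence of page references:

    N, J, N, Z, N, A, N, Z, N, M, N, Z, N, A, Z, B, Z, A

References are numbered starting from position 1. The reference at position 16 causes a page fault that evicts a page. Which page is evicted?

J

pos 1: N: miss, frames [N]
pos 2: J: miss, frames [N, J]
pos 3: N: hit
pos 4: Z: miss, frames [J, N, Z]
pos 5: N: hit
pos 6: A: miss, frames [J, Z, N, A]
pos 7: N: hit
pos 8: Z: hit
pos 9: N: hit
pos 10: M: miss, frames [J, A, Z, N, M]
pos 11: N: hit
pos 12: Z: hit
pos 13: N: hit
pos 14: A: hit
pos 15: Z: hit
pos 16: B: miss, evict J, frames [M, N, A, Z, B]
At position 16, page J is evicted.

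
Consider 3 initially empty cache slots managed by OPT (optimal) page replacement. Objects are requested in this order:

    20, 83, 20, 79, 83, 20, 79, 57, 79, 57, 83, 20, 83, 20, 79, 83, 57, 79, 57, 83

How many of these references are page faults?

6

20 -> fault, frames {20}
83 -> fault, frames {20,83}
20 -> hit
79 -> fault, frames {20,83,79}
83 -> hit
20 -> hit
79 -> hit
57 -> fault, evict 20, frames {83,79,57}
79 -> hit
57 -> hit
83 -> hit
20 -> fault, evict 57, frames {83,79,20}
83 -> hit
20 -> hit
79 -> hit
83 -> hit
57 -> fault, evict 20, frames {83,79,57}
79 -> hit
57 -> hit
83 -> hit
Page faults: 6.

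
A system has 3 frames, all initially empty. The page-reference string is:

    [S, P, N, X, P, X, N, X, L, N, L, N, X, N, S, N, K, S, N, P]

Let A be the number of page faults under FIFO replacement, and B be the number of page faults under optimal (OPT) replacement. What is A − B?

1

Under FIFO: F F F F . . . . F . . . . . F F F . . F → 9 faults.
Under OPT: F F F F . . . . F . . . . . F . F . . F → 8 faults.
A − B = 9 − 8 = 1.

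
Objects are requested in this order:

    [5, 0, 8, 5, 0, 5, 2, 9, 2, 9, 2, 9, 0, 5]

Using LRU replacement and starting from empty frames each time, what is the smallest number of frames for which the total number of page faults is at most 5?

f=1: 14 faults
f=2: 9 faults
f=3: 7 faults
f=4: 5 faults
f=5: 5 faults
Smallest f with faults ≤ 5 is 4.

4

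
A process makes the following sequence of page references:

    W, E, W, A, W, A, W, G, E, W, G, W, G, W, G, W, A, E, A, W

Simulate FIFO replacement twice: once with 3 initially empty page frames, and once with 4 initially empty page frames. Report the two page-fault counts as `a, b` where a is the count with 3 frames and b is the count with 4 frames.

3 frames: F F . F . . . F . F . . . . . . . F F . → 7 faults.
4 frames: F F . F . . . F . . . . . . . . . . . . → 4 faults.
4 < 7: adding a frame reduced faults, as is typical.

7, 4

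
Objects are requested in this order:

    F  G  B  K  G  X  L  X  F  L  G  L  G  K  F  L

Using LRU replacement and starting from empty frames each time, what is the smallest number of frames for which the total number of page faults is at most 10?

4

f=1: 16 faults
f=2: 13 faults
f=3: 11 faults
f=4: 8 faults
f=5: 7 faults
f=6: 6 faults
Smallest f with faults ≤ 10 is 4.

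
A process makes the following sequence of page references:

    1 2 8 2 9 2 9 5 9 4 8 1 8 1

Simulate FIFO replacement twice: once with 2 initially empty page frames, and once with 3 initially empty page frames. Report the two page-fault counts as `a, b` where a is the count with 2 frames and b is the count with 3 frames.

10, 8

2 frames: F F F . F F . F F F F F . . → 10 faults.
3 frames: F F F . F . . F . F F F . . → 8 faults.
8 < 10: adding a frame reduced faults, as is typical.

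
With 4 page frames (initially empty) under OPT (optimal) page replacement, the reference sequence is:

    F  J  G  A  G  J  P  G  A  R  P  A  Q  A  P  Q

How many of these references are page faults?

F -> miss, frames (F)
J -> miss, frames (F J)
G -> miss, frames (F J G)
A -> miss, frames (F J G A)
G -> hit
J -> hit
P -> miss, evict J, frames (F G A P)
G -> hit
A -> hit
R -> miss, evict G, frames (F A P R)
P -> hit
A -> hit
Q -> miss, evict R, frames (F A P Q)
A -> hit
P -> hit
Q -> hit
Page faults: 7.

7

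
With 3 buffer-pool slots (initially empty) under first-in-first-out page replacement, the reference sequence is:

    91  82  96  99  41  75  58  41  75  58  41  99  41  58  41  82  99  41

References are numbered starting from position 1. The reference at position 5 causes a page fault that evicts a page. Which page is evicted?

82

pos 1: 91 → miss, frames (91)
pos 2: 82 → miss, frames (91 82)
pos 3: 96 → miss, frames (91 82 96)
pos 4: 99 → miss, evict 91, frames (82 96 99)
pos 5: 41 → miss, evict 82, frames (96 99 41)
At position 5, page 82 is evicted.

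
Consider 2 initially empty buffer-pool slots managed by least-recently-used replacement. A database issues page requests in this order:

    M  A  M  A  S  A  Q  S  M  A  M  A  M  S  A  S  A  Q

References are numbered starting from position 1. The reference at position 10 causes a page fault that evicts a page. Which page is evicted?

S

pos 1: M → miss, frames {M}
pos 2: A → miss, frames {M,A}
pos 3: M → hit
pos 4: A → hit
pos 5: S → miss, evict M, frames {A,S}
pos 6: A → hit
pos 7: Q → miss, evict S, frames {A,Q}
pos 8: S → miss, evict A, frames {Q,S}
pos 9: M → miss, evict Q, frames {S,M}
pos 10: A → miss, evict S, frames {M,A}
At position 10, page S is evicted.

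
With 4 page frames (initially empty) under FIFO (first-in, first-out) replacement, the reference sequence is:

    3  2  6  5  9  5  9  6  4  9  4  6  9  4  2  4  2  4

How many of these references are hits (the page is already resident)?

11

3 -> fault, frames [3]
2 -> fault, frames [3, 2]
6 -> fault, frames [3, 2, 6]
5 -> fault, frames [3, 2, 6, 5]
9 -> fault, evict 3, frames [2, 6, 5, 9]
5 -> hit
9 -> hit
6 -> hit
4 -> fault, evict 2, frames [6, 5, 9, 4]
9 -> hit
4 -> hit
6 -> hit
9 -> hit
4 -> hit
2 -> fault, evict 6, frames [5, 9, 4, 2]
4 -> hit
2 -> hit
4 -> hit
Hits: 11.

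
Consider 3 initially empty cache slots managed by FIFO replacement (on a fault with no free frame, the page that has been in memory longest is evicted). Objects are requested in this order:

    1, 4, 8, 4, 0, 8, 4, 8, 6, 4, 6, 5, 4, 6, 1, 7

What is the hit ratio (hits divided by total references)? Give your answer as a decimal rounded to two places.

0.44

1: fault, frames (1)
4: fault, frames (1 4)
8: fault, frames (1 4 8)
4: hit
0: fault, evict 1, frames (4 8 0)
8: hit
4: hit
8: hit
6: fault, evict 4, frames (8 0 6)
4: fault, evict 8, frames (0 6 4)
6: hit
5: fault, evict 0, frames (6 4 5)
4: hit
6: hit
1: fault, evict 6, frames (4 5 1)
7: fault, evict 4, frames (5 1 7)
Hits: 7 of 16 references → 7/16 = 0.4375.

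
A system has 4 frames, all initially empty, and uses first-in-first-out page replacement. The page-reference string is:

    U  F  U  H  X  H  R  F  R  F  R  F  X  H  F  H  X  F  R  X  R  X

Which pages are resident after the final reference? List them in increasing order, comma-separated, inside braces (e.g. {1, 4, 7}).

{F, H, R, X}

U → miss, frames {U}
F → miss, frames {U,F}
U → hit
H → miss, frames {U,F,H}
X → miss, frames {U,F,H,X}
H → hit
R → miss, evict U, frames {F,H,X,R}
F → hit
R → hit
F → hit
R → hit
F → hit
X → hit
H → hit
F → hit
H → hit
X → hit
F → hit
R → hit
X → hit
R → hit
X → hit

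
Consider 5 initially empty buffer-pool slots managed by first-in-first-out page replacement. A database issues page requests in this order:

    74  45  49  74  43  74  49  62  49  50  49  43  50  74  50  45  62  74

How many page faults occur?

8

74 → fault, frames [74]
45 → fault, frames [74, 45]
49 → fault, frames [74, 45, 49]
74 → hit
43 → fault, frames [74, 45, 49, 43]
74 → hit
49 → hit
62 → fault, frames [74, 45, 49, 43, 62]
49 → hit
50 → fault, evict 74, frames [45, 49, 43, 62, 50]
49 → hit
43 → hit
50 → hit
74 → fault, evict 45, frames [49, 43, 62, 50, 74]
50 → hit
45 → fault, evict 49, frames [43, 62, 50, 74, 45]
62 → hit
74 → hit
Page faults: 8.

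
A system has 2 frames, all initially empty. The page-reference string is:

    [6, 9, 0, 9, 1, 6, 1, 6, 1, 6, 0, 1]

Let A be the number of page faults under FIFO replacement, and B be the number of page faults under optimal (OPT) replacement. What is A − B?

1

Under FIFO: F F F . F F . . . . F F → 7 faults.
Under OPT: F F F . F F . . . . F . → 6 faults.
A − B = 7 − 6 = 1.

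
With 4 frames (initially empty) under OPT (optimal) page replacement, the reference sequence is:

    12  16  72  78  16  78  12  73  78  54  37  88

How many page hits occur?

12 -> fault, frames [12]
16 -> fault, frames [12, 16]
72 -> fault, frames [12, 16, 72]
78 -> fault, frames [12, 16, 72, 78]
16 -> hit
78 -> hit
12 -> hit
73 -> fault, evict 72, frames [12, 16, 78, 73]
78 -> hit
54 -> fault, evict 73, frames [12, 16, 78, 54]
37 -> fault, evict 54, frames [12, 16, 78, 37]
88 -> fault, evict 37, frames [12, 16, 78, 88]
Hits: 4.

4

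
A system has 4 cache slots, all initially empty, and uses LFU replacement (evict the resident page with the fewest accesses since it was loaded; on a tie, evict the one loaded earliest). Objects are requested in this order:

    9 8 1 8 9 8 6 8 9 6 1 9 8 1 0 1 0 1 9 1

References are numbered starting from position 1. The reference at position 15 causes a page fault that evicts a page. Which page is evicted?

pos 1: 9 -> fault, frames [9]
pos 2: 8 -> fault, frames [9, 8]
pos 3: 1 -> fault, frames [9, 8, 1]
pos 4: 8 -> hit
pos 5: 9 -> hit
pos 6: 8 -> hit
pos 7: 6 -> fault, frames [9, 8, 1, 6]
pos 8: 8 -> hit
pos 9: 9 -> hit
pos 10: 6 -> hit
pos 11: 1 -> hit
pos 12: 9 -> hit
pos 13: 8 -> hit
pos 14: 1 -> hit
pos 15: 0 -> fault, evict 6, frames [9, 8, 1, 0]
At position 15, page 6 is evicted.

6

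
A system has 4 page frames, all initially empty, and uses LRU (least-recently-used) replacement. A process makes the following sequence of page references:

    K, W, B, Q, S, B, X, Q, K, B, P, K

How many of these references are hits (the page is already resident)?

4

K: fault, frames {K}
W: fault, frames {K,W}
B: fault, frames {K,W,B}
Q: fault, frames {K,W,B,Q}
S: fault, evict K, frames {W,B,Q,S}
B: hit
X: fault, evict W, frames {Q,S,B,X}
Q: hit
K: fault, evict S, frames {B,X,Q,K}
B: hit
P: fault, evict X, frames {Q,K,B,P}
K: hit
Hits: 4.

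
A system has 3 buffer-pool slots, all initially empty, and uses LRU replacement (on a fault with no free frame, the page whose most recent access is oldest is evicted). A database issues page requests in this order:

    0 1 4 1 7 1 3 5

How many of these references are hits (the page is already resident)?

2

0: fault, frames (0)
1: fault, frames (0 1)
4: fault, frames (0 1 4)
1: hit
7: fault, evict 0, frames (4 1 7)
1: hit
3: fault, evict 4, frames (7 1 3)
5: fault, evict 7, frames (1 3 5)
Hits: 2.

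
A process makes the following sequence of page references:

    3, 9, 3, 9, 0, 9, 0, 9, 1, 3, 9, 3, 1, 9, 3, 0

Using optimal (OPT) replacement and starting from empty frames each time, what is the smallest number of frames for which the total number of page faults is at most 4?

f=1: 16 faults
f=2: 8 faults
f=3: 5 faults
f=4: 4 faults
Smallest f with faults ≤ 4 is 4.

4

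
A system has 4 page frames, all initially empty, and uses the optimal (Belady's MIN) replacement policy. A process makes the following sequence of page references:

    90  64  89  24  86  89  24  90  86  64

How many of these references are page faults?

6

90 -> miss, frames [90]
64 -> miss, frames [90, 64]
89 -> miss, frames [90, 64, 89]
24 -> miss, frames [90, 64, 89, 24]
86 -> miss, evict 64, frames [90, 89, 24, 86]
89 -> hit
24 -> hit
90 -> hit
86 -> hit
64 -> miss, evict 86, frames [90, 89, 24, 64]
Page faults: 6.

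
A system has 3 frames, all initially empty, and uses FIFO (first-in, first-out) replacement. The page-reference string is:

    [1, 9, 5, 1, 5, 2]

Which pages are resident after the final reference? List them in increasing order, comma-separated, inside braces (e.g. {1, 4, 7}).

1 -> fault, frames [1]
9 -> fault, frames [1, 9]
5 -> fault, frames [1, 9, 5]
1 -> hit
5 -> hit
2 -> fault, evict 1, frames [9, 5, 2]

{2, 5, 9}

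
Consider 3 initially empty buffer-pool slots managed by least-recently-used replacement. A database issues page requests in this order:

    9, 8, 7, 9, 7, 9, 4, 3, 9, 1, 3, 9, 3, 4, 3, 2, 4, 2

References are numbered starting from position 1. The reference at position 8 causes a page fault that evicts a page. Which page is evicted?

7

pos 1: 9: miss, frames (9)
pos 2: 8: miss, frames (9 8)
pos 3: 7: miss, frames (9 8 7)
pos 4: 9: hit
pos 5: 7: hit
pos 6: 9: hit
pos 7: 4: miss, evict 8, frames (7 9 4)
pos 8: 3: miss, evict 7, frames (9 4 3)
At position 8, page 7 is evicted.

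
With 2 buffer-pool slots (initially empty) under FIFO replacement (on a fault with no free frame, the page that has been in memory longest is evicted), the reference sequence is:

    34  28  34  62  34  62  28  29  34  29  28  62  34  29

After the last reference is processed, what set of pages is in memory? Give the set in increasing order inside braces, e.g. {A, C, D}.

34: miss, frames [34]
28: miss, frames [34, 28]
34: hit
62: miss, evict 34, frames [28, 62]
34: miss, evict 28, frames [62, 34]
62: hit
28: miss, evict 62, frames [34, 28]
29: miss, evict 34, frames [28, 29]
34: miss, evict 28, frames [29, 34]
29: hit
28: miss, evict 29, frames [34, 28]
62: miss, evict 34, frames [28, 62]
34: miss, evict 28, frames [62, 34]
29: miss, evict 62, frames [34, 29]

{29, 34}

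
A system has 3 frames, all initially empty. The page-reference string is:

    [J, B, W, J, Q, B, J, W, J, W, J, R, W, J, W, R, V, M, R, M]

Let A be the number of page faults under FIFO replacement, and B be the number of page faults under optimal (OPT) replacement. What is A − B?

Under FIFO: F F F . F . F . . . . F F . . . F F F . → 10 faults.
Under OPT: F F F . F . . F . . . F . . . . F F . . → 8 faults.
A − B = 10 − 8 = 2.

2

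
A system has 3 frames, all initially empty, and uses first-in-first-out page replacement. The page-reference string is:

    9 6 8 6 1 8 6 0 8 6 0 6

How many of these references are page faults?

9: fault, frames [9]
6: fault, frames [9, 6]
8: fault, frames [9, 6, 8]
6: hit
1: fault, evict 9, frames [6, 8, 1]
8: hit
6: hit
0: fault, evict 6, frames [8, 1, 0]
8: hit
6: fault, evict 8, frames [1, 0, 6]
0: hit
6: hit
Page faults: 6.

6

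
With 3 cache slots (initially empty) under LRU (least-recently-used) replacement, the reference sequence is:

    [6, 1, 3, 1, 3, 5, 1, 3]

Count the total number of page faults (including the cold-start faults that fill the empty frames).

4

6 -> miss, frames (6)
1 -> miss, frames (6 1)
3 -> miss, frames (6 1 3)
1 -> hit
3 -> hit
5 -> miss, evict 6, frames (1 3 5)
1 -> hit
3 -> hit
Page faults: 4.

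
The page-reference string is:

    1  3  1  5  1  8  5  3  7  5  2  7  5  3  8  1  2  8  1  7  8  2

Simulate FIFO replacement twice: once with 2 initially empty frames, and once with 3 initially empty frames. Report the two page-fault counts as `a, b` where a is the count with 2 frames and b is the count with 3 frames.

21, 13

2 frames: F F . F F F F F F F F F F F F F F F F F F F → 21 faults.
3 frames: F F . F . F . . F . F . F F F F F . . F F . → 13 faults.
13 < 21: adding a frame reduced faults, as is typical.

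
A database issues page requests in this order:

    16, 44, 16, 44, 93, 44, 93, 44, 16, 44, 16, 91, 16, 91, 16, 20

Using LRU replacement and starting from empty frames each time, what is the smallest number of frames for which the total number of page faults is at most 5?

f=1: 16 faults
f=2: 6 faults
f=3: 5 faults
f=4: 5 faults
f=5: 5 faults
Smallest f with faults ≤ 5 is 3.

3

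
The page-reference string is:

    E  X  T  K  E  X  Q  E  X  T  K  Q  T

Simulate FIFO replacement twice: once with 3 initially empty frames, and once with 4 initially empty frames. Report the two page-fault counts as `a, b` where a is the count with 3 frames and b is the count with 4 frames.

9, 10

3 frames: F F F F F F F . . F F . . → 9 faults.
4 frames: F F F F . . F F F F F F . → 10 faults.
10 > 9: adding a frame increased faults — Belady's anomaly.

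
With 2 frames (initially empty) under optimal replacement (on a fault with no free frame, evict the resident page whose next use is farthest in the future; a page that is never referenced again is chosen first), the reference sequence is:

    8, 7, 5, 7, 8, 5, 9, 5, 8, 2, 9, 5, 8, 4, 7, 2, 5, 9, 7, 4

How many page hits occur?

6

8: fault, frames (8)
7: fault, frames (8 7)
5: fault, evict 8, frames (7 5)
7: hit
8: fault, evict 7, frames (5 8)
5: hit
9: fault, evict 8, frames (5 9)
5: hit
8: fault, evict 5, frames (9 8)
2: fault, evict 8, frames (9 2)
9: hit
5: fault, evict 9, frames (2 5)
8: fault, evict 5, frames (2 8)
4: fault, evict 8, frames (2 4)
7: fault, evict 4, frames (2 7)
2: hit
5: fault, evict 2, frames (7 5)
9: fault, evict 5, frames (7 9)
7: hit
4: fault, evict 9, frames (7 4)
Hits: 6.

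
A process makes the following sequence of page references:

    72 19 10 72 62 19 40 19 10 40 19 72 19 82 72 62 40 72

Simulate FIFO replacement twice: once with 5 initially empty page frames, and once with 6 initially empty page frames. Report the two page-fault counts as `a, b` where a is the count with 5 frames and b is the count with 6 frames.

5 frames: F F F . F . F . . . . . . F F . . . → 7 faults.
6 frames: F F F . F . F . . . . . . F . . . . → 6 faults.
6 < 7: adding a frame reduced faults, as is typical.

7, 6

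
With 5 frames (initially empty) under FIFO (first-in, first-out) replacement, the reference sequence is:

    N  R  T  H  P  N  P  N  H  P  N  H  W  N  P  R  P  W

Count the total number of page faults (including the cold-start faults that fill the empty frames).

8

N: miss, frames {N}
R: miss, frames {N,R}
T: miss, frames {N,R,T}
H: miss, frames {N,R,T,H}
P: miss, frames {N,R,T,H,P}
N: hit
P: hit
N: hit
H: hit
P: hit
N: hit
H: hit
W: miss, evict N, frames {R,T,H,P,W}
N: miss, evict R, frames {T,H,P,W,N}
P: hit
R: miss, evict T, frames {H,P,W,N,R}
P: hit
W: hit
Page faults: 8.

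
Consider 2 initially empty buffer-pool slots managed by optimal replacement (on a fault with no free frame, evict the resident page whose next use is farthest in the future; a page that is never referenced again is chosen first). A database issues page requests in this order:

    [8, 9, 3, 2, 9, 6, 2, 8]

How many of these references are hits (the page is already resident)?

8 -> miss, frames [8]
9 -> miss, frames [8, 9]
3 -> miss, evict 8, frames [9, 3]
2 -> miss, evict 3, frames [9, 2]
9 -> hit
6 -> miss, evict 9, frames [2, 6]
2 -> hit
8 -> miss, evict 6, frames [2, 8]
Hits: 2.

2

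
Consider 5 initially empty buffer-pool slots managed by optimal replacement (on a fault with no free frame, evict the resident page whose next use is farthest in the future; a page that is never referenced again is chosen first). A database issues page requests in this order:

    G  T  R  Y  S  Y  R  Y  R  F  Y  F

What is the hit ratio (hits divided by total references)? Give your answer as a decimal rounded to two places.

G -> fault, frames (G)
T -> fault, frames (G T)
R -> fault, frames (G T R)
Y -> fault, frames (G T R Y)
S -> fault, frames (G T R Y S)
Y -> hit
R -> hit
Y -> hit
R -> hit
F -> fault, evict S, frames (G T R Y F)
Y -> hit
F -> hit
Hits: 6 of 12 references → 6/12 = 0.5000.

0.50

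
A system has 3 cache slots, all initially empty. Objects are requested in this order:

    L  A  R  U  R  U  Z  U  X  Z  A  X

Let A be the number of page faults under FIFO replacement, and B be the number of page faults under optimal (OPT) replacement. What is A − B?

Under FIFO: F F F F . . F . F . F . → 7 faults.
Under OPT: F F F F . . F . F . . . → 6 faults.
A − B = 7 − 6 = 1.

1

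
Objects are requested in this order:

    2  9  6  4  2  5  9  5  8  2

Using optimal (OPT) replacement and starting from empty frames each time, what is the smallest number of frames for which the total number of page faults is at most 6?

3

f=1: 10 faults
f=2: 8 faults
f=3: 6 faults
f=4: 6 faults
f=5: 6 faults
f=6: 6 faults
Smallest f with faults ≤ 6 is 3.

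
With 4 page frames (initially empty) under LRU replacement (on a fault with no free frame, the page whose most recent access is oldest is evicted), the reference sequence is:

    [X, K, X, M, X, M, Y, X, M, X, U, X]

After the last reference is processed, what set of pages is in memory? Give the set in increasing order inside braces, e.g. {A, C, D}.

{M, U, X, Y}

X: fault, frames [X]
K: fault, frames [X, K]
X: hit
M: fault, frames [K, X, M]
X: hit
M: hit
Y: fault, frames [K, X, M, Y]
X: hit
M: hit
X: hit
U: fault, evict K, frames [Y, M, X, U]
X: hit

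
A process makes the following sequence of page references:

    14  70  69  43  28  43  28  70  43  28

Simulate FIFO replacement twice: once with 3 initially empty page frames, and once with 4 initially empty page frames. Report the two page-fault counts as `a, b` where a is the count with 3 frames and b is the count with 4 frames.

3 frames: F F F F F . . F . . → 6 faults.
4 frames: F F F F F . . . . . → 5 faults.
5 < 6: adding a frame reduced faults, as is typical.

6, 5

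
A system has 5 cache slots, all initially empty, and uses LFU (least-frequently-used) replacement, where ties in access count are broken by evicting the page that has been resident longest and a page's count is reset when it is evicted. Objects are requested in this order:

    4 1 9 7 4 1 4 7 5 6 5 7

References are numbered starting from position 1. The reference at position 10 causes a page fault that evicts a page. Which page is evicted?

pos 1: 4 -> fault, frames (4)
pos 2: 1 -> fault, frames (4 1)
pos 3: 9 -> fault, frames (4 1 9)
pos 4: 7 -> fault, frames (4 1 9 7)
pos 5: 4 -> hit
pos 6: 1 -> hit
pos 7: 4 -> hit
pos 8: 7 -> hit
pos 9: 5 -> fault, frames (4 1 9 7 5)
pos 10: 6 -> fault, evict 9, frames (4 1 7 5 6)
At position 10, page 9 is evicted.

9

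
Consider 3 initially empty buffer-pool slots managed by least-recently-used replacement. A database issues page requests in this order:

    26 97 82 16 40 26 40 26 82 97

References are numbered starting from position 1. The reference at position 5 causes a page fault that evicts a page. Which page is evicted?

pos 1: 26 -> fault, frames (26)
pos 2: 97 -> fault, frames (26 97)
pos 3: 82 -> fault, frames (26 97 82)
pos 4: 16 -> fault, evict 26, frames (97 82 16)
pos 5: 40 -> fault, evict 97, frames (82 16 40)
At position 5, page 97 is evicted.

97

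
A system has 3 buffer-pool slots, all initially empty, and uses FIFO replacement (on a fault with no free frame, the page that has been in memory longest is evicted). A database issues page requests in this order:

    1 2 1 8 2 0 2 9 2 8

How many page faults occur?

1: fault, frames {1}
2: fault, frames {1,2}
1: hit
8: fault, frames {1,2,8}
2: hit
0: fault, evict 1, frames {2,8,0}
2: hit
9: fault, evict 2, frames {8,0,9}
2: fault, evict 8, frames {0,9,2}
8: fault, evict 0, frames {9,2,8}
Page faults: 7.

7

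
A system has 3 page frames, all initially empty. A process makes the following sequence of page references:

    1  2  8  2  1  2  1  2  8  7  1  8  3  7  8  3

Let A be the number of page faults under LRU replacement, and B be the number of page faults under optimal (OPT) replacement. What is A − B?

Under LRU: F F F . . . . . . F F . F F . . → 7 faults.
Under OPT: F F F . . . . . . F . . F . . . → 5 faults.
A − B = 7 − 5 = 2.

2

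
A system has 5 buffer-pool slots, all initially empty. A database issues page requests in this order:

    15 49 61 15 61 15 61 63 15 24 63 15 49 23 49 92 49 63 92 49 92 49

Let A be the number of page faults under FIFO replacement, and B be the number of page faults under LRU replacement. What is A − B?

Under FIFO: F F F . . . . F . F . . . F . F F . . . . . → 8 faults.
Under LRU: F F F . . . . F . F . . . F . F . . . . . . → 7 faults.
A − B = 8 − 7 = 1.

1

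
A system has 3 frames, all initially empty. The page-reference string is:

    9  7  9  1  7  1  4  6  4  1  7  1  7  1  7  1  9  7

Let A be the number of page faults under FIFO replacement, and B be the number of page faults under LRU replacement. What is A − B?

1

Under FIFO: F F . F . . F F . . F F . . . . F . → 8 faults.
Under LRU: F F . F . . F F . . F . . . . . F . → 7 faults.
A − B = 8 − 7 = 1.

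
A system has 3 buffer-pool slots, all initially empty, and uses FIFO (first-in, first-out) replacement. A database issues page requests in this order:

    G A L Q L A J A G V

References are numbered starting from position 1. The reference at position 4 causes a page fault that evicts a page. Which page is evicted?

G

pos 1: G → fault, frames (G)
pos 2: A → fault, frames (G A)
pos 3: L → fault, frames (G A L)
pos 4: Q → fault, evict G, frames (A L Q)
At position 4, page G is evicted.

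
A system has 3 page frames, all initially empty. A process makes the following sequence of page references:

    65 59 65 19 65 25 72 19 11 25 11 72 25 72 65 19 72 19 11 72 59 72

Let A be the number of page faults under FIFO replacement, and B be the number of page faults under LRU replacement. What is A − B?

Under FIFO: F F . F . F F . F . . . . . F F F . F . F . → 11 faults.
Under LRU: F F . F . F F F F F . F . . F F . . F . F . → 13 faults.
A − B = 11 − 13 = -2.

-2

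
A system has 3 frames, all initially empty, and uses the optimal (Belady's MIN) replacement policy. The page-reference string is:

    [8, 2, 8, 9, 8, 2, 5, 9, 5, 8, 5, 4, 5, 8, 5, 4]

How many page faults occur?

8 -> fault, frames (8)
2 -> fault, frames (8 2)
8 -> hit
9 -> fault, frames (8 2 9)
8 -> hit
2 -> hit
5 -> fault, evict 2, frames (8 9 5)
9 -> hit
5 -> hit
8 -> hit
5 -> hit
4 -> fault, evict 9, frames (8 5 4)
5 -> hit
8 -> hit
5 -> hit
4 -> hit
Page faults: 5.

5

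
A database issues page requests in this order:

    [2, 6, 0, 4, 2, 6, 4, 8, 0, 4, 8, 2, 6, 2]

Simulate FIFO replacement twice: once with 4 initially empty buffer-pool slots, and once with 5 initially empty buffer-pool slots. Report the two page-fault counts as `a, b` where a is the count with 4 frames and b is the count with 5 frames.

4 frames: F F F F . . . F . . . F F . → 7 faults.
5 frames: F F F F . . . F . . . . . . → 5 faults.
5 < 7: adding a frame reduced faults, as is typical.

7, 5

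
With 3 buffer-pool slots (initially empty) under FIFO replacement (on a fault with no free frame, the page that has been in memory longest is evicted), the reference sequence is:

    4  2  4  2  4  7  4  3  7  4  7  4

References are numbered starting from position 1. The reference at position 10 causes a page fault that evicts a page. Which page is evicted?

2

pos 1: 4 -> miss, frames {4}
pos 2: 2 -> miss, frames {4,2}
pos 3: 4 -> hit
pos 4: 2 -> hit
pos 5: 4 -> hit
pos 6: 7 -> miss, frames {4,2,7}
pos 7: 4 -> hit
pos 8: 3 -> miss, evict 4, frames {2,7,3}
pos 9: 7 -> hit
pos 10: 4 -> miss, evict 2, frames {7,3,4}
At position 10, page 2 is evicted.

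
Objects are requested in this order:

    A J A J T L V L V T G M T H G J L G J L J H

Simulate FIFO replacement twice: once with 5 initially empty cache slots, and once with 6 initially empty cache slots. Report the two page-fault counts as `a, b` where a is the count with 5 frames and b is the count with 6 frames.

10, 9

5 frames: F F . . F F F . . . F F . F . F F . . . . . → 10 faults.
6 frames: F F . . F F F . . . F F . F . F . . . . . . → 9 faults.
9 < 10: adding a frame reduced faults, as is typical.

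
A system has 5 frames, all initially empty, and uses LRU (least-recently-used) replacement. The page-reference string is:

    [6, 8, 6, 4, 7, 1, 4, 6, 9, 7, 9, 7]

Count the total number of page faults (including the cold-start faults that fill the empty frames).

6

6 -> fault, frames {6}
8 -> fault, frames {6,8}
6 -> hit
4 -> fault, frames {8,6,4}
7 -> fault, frames {8,6,4,7}
1 -> fault, frames {8,6,4,7,1}
4 -> hit
6 -> hit
9 -> fault, evict 8, frames {7,1,4,6,9}
7 -> hit
9 -> hit
7 -> hit
Page faults: 6.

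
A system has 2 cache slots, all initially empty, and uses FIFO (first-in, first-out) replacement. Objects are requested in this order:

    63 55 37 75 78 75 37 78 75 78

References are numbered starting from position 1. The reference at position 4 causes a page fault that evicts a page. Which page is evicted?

pos 1: 63: miss, frames {63}
pos 2: 55: miss, frames {63,55}
pos 3: 37: miss, evict 63, frames {55,37}
pos 4: 75: miss, evict 55, frames {37,75}
At position 4, page 55 is evicted.

55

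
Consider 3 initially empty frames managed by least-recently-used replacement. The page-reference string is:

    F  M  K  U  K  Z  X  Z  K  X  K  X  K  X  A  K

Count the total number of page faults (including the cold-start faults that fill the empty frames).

F -> miss, frames [F]
M -> miss, frames [F, M]
K -> miss, frames [F, M, K]
U -> miss, evict F, frames [M, K, U]
K -> hit
Z -> miss, evict M, frames [U, K, Z]
X -> miss, evict U, frames [K, Z, X]
Z -> hit
K -> hit
X -> hit
K -> hit
X -> hit
K -> hit
X -> hit
A -> miss, evict Z, frames [K, X, A]
K -> hit
Page faults: 7.

7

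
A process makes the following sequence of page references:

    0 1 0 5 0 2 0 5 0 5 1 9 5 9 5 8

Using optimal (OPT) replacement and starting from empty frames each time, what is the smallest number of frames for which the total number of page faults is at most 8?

f=1: 16 faults
f=2: 8 faults
f=3: 7 faults
f=4: 6 faults
f=5: 6 faults
f=6: 6 faults
Smallest f with faults ≤ 8 is 2.

2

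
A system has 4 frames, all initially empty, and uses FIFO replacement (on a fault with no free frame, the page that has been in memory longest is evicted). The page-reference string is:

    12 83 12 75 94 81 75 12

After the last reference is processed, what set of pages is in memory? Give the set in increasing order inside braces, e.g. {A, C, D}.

12 → miss, frames [12]
83 → miss, frames [12, 83]
12 → hit
75 → miss, frames [12, 83, 75]
94 → miss, frames [12, 83, 75, 94]
81 → miss, evict 12, frames [83, 75, 94, 81]
75 → hit
12 → miss, evict 83, frames [75, 94, 81, 12]

{12, 75, 81, 94}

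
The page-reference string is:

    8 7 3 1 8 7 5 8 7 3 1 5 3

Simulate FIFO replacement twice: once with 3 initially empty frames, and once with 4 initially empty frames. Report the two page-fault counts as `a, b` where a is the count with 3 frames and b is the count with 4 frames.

3 frames: F F F F F F F . . F F . . → 9 faults.
4 frames: F F F F . . F F F F F F . → 10 faults.
10 > 9: adding a frame increased faults — Belady's anomaly.

9, 10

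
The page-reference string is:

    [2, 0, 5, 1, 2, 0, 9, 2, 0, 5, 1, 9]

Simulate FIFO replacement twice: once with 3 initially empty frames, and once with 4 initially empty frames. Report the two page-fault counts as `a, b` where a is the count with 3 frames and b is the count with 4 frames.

3 frames: F F F F F F F . . F F . → 9 faults.
4 frames: F F F F . . F F F F F F → 10 faults.
10 > 9: adding a frame increased faults — Belady's anomaly.

9, 10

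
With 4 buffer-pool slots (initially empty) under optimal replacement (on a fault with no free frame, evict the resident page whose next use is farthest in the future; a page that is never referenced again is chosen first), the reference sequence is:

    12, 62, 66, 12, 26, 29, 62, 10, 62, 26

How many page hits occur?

12 → miss, frames {12}
62 → miss, frames {12,62}
66 → miss, frames {12,62,66}
12 → hit
26 → miss, frames {12,62,66,26}
29 → miss, evict 66, frames {12,62,26,29}
62 → hit
10 → miss, evict 29, frames {12,62,26,10}
62 → hit
26 → hit
Hits: 4.

4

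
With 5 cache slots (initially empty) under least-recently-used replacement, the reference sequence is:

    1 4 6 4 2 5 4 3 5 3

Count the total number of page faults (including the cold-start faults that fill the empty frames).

6

1 -> fault, frames (1)
4 -> fault, frames (1 4)
6 -> fault, frames (1 4 6)
4 -> hit
2 -> fault, frames (1 6 4 2)
5 -> fault, frames (1 6 4 2 5)
4 -> hit
3 -> fault, evict 1, frames (6 2 5 4 3)
5 -> hit
3 -> hit
Page faults: 6.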